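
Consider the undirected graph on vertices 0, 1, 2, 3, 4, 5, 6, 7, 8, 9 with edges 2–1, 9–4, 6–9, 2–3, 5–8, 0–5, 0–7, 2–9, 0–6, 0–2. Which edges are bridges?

The edges on the cycle 0-6-9-2-0 are not bridges since each lies on that cycle.
But removing 4–9 disconnects 4 from 9; removing 2–1 disconnects 2 from 1; removing 7–0 disconnects 7 from 0; removing 8–5 disconnects 8 from 5 — these are bridges.
In total 6 edges are bridges.

0-5, 0-7, 1-2, 2-3, 4-9, 5-8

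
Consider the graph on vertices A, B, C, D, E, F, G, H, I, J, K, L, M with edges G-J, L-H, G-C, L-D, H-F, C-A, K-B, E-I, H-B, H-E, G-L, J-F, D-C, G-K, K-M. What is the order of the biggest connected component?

Starting from A we can reach A, B, C, D, E, F, G, H, I, J, K, L, M. That is one component of size 13.
The largest has 13 vertices.

13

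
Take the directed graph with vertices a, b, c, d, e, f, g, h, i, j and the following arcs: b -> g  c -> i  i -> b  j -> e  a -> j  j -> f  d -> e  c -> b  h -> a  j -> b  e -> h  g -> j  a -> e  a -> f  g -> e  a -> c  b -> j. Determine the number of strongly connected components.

3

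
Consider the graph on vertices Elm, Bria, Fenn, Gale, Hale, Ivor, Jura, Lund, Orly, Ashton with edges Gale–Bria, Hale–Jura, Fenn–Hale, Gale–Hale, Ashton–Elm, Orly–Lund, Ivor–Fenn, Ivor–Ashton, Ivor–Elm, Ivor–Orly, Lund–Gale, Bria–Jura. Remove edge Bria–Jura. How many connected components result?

1

Bria and Jura are still connected via Bria-Gale-Hale-Jura, so the component count stays at 1.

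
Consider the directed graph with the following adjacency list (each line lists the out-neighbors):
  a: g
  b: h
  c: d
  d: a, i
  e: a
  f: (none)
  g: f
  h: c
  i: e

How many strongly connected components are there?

{e} is an SCC by itself.
{d} is an SCC by itself.
{a} is an SCC by itself.
{b} is an SCC by itself.
{f} is an SCC by itself.
(and 4 more singleton SCCs)
That gives 9 strongly connected components.

9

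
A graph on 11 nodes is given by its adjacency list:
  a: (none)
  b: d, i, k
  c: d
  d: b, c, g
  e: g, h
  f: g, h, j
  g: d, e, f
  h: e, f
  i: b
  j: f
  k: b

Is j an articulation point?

No

Deleting j leaves 2 components (was 2), so j is not a cut vertex.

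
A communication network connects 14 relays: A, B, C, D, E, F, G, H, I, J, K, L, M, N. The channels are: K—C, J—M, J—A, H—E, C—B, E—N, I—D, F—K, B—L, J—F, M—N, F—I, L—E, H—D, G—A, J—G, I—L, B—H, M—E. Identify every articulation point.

Removing J increases the component count from 1 to 2, so J is a cut vertex.
By contrast removing I leaves 1 component; it is not a cut vertex. No other vertex is a cut vertex either.

J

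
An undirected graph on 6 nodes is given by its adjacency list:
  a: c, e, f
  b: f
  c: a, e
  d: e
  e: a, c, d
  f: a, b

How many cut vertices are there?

3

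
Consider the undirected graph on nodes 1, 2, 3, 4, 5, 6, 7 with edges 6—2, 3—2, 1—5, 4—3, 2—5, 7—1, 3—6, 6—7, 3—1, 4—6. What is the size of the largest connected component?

Starting from 1 we can reach 1, 2, 3, 4, 5, 6, 7. That is one component of size 7.
The largest has 7 vertices.

7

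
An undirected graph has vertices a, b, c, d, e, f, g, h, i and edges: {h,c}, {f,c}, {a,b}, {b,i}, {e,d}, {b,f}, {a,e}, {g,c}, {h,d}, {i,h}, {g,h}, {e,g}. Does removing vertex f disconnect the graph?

Deleting f leaves 1 component (was 1) (its neighbors b, c remain connected to each other), so f is not a cut vertex.

No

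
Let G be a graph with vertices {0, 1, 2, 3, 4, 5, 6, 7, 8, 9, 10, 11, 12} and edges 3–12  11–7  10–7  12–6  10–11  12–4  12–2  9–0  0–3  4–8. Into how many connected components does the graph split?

4

5 is isolated — a component by itself.
1 is isolated — a component by itself.
Starting from 7 we can reach 7, 10, 11. That is one component of size 3.
Starting from 0 we can reach 0, 2, 3, 4, 6, 8, 9, 12. That is one component of size 8.
Total: 4 components.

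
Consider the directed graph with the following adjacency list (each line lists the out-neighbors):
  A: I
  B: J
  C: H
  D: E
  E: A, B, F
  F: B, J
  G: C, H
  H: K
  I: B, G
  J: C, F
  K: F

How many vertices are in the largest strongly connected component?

{B, C, F, H, J, K} are all mutually reachable — one SCC of size 6.
{I} is an SCC by itself.
{E} is an SCC by itself.
{A} is an SCC by itself.
{D} is an SCC by itself.
(and 1 more singleton SCC)
The largest has 6 vertices.

6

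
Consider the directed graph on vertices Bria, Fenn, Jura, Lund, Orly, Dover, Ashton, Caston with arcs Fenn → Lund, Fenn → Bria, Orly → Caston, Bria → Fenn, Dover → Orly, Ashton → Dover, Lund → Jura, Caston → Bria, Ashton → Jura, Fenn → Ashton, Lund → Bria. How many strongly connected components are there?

2

{Bria, Fenn, Lund, Orly, Dover, Ashton, Caston} are all mutually reachable — one SCC of size 7.
{Jura} is an SCC by itself.
That gives 2 strongly connected components.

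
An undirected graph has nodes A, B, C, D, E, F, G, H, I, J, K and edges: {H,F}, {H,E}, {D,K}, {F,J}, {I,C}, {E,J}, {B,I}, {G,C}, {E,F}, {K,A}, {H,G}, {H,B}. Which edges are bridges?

A-K, D-K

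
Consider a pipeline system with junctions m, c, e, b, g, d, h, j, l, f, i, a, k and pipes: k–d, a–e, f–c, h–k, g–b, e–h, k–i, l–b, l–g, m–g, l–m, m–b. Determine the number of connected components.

j is isolated — a component by itself.
Starting from c we can reach c, f. That is one component of size 2.
Starting from b we can reach b, g, l, m. That is one component of size 4.
Starting from a we can reach a, d, e, h, i, k. That is one component of size 6.
Total: 4 components.

4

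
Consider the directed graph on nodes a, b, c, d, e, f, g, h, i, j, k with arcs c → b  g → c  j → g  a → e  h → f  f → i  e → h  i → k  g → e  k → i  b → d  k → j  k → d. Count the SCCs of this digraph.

{e, f, g, h, i, j, k} are all mutually reachable — one SCC of size 7.
{a} is an SCC by itself.
{d} is an SCC by itself.
{c} is an SCC by itself.
{b} is an SCC by itself.
That gives 5 strongly connected components.

5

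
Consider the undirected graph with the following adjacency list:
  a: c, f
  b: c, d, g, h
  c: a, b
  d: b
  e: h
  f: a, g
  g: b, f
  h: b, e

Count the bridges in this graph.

The edges on the cycle g-f-a-c-b-g are not bridges since each lies on that cycle.
But removing b-h disconnects b from h; removing b-d disconnects b from d; removing h-e disconnects h from e — these are bridges.
That makes 3 bridges.

3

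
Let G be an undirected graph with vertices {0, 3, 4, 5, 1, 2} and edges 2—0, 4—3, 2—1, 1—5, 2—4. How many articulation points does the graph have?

Removing 1 increases the component count from 1 to 2, so 1 is a cut vertex.
Removing 2 increases the component count from 1 to 3, so 2 is a cut vertex.
Removing 4 increases the component count from 1 to 2, so 4 is a cut vertex.
By contrast removing 3 leaves 1 component; it is not a cut vertex. No other vertex is a cut vertex either.

3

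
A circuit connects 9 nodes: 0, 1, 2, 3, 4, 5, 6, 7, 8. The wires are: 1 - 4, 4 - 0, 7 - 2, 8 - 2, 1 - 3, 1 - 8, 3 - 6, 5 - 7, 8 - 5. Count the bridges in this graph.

The edges on the cycle 8-5-7-2-8 are not bridges since each lies on that cycle.
But removing 0 - 4 disconnects 0 from 4; removing 4 - 1 disconnects 4 from 1; removing 3 - 1 disconnects 3 from 1; removing 8 - 1 disconnects 8 from 1 — these are bridges.
In total 5 edges are bridges.

5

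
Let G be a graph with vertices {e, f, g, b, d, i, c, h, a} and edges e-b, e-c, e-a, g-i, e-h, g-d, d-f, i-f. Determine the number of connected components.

2

Starting from d we can reach d, f, g, i. That is one component of size 4.
Starting from a we can reach a, b, c, e, h. That is one component of size 5.
Total: 2 components.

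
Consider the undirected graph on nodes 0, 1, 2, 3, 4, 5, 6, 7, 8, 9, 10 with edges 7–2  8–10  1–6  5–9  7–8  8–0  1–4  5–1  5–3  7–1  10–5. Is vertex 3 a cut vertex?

Deleting 3 leaves 1 component (was 1), so 3 is not a cut vertex.

No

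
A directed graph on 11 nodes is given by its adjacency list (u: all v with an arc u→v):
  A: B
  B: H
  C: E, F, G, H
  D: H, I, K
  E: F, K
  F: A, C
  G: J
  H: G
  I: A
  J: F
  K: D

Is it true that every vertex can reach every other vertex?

Yes

From D we can reach every vertex (A, B, C, D, E, F, G, H, I, J, K), and every vertex can reach D (A, B, C, D, E, F, G, H, I, J, K). So the whole graph is one strongly connected component.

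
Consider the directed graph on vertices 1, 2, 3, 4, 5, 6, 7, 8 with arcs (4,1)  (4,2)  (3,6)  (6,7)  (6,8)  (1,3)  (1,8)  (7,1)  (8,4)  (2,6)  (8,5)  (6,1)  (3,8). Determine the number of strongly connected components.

2

{1, 2, 3, 4, 6, 7, 8} are all mutually reachable — one SCC of size 7.
{5} is an SCC by itself.
That gives 2 strongly connected components.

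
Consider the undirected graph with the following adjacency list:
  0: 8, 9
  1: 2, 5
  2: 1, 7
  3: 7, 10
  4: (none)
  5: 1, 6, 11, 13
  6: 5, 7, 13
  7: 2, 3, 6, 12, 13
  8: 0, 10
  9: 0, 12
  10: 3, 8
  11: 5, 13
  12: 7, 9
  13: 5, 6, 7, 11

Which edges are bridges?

The edges on the cycle 7-12-9-0-8-10-3-7 are not bridges since each lies on that cycle.
Every edge lies on some cycle, so there are no bridges.

none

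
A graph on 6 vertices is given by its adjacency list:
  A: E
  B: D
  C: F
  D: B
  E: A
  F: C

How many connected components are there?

Starting from B we can reach B, D. That is one component of size 2.
Starting from C we can reach C, F. That is one component of size 2.
Starting from A we can reach A, E. That is one component of size 2.
Total: 3 components.

3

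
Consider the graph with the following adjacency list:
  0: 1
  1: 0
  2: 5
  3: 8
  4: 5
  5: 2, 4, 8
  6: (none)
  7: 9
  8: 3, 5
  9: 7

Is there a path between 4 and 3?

Yes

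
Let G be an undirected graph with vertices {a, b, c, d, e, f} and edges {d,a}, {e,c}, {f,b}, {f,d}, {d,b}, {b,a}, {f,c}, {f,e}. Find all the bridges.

none

The edges on the cycle f-e-c-f are not bridges since each lies on that cycle.
Every edge lies on some cycle, so there are no bridges.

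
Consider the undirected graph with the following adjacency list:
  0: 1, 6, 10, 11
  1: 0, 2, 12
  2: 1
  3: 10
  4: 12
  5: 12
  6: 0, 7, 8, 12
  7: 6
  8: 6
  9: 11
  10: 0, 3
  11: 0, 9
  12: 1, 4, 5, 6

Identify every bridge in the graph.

The edges on the cycle 6-0-1-12-6 are not bridges since each lies on that cycle.
But removing 0-10 disconnects 0 from 10; removing 0-11 disconnects 0 from 11; removing 11-9 disconnects 11 from 9; removing 1-2 disconnects 1 from 2 — these are bridges.
In total 9 edges are bridges.

0-10, 0-11, 1-2, 10-3, 11-9, 12-4, 12-5, 6-7, 6-8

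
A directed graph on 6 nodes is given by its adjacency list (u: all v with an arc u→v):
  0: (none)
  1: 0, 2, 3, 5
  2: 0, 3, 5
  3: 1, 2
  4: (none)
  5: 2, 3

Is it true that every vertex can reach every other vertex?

There is no directed path from 4 to 0, so the graph is not strongly connected.

No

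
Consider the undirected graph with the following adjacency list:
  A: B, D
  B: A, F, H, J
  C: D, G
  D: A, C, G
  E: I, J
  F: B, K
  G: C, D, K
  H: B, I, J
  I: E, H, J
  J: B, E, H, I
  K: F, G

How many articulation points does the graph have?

1

Removing B increases the component count from 1 to 2, so B is a cut vertex.
By contrast removing K leaves 1 component; it is not a cut vertex. No other vertex is a cut vertex either.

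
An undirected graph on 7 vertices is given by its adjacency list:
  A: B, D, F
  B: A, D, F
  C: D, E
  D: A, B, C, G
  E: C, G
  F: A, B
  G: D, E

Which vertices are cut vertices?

Removing D increases the component count from 1 to 2, so D is a cut vertex.
By contrast removing F leaves 1 component; it is not a cut vertex. No other vertex is a cut vertex either.

D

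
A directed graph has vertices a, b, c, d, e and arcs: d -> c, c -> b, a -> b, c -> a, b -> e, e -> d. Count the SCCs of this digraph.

1

{a, b, c, d, e} are all mutually reachable — one SCC of size 5.
That gives 1 strongly connected component.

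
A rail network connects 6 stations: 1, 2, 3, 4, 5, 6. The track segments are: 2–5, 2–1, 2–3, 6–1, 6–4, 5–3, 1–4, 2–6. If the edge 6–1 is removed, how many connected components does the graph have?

6 and 1 are still connected via 6-2-1, so the component count stays at 1.

1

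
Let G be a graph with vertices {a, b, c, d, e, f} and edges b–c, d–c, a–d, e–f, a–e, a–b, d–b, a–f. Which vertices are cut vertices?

a

Removing a increases the component count from 1 to 2, so a is a cut vertex.
By contrast removing c leaves 1 component; it is not a cut vertex. No other vertex is a cut vertex either.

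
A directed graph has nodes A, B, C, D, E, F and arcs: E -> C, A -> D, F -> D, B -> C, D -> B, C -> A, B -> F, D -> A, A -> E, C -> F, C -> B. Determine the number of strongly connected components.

1

{A, B, C, D, E, F} are all mutually reachable — one SCC of size 6.
That gives 1 strongly connected component.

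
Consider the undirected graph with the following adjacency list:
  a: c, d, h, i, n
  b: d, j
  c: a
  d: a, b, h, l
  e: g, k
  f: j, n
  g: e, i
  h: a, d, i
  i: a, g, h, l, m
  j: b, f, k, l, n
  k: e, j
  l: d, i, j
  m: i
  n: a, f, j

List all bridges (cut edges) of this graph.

a-c, i-m

The edges on the cycle i-l-j-k-e-g-i are not bridges since each lies on that cycle.
But removing c-a disconnects c from a; removing i-m disconnects i from m — these are bridges.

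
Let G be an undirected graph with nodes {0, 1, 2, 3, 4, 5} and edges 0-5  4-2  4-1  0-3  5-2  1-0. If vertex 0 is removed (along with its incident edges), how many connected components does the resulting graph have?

With 0 gone, the remaining components are: {3}; {1, 2, 4, 5}.
That is 2 components.

2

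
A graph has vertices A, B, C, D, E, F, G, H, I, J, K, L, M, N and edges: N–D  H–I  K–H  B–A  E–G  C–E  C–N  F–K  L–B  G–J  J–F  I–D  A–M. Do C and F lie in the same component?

From C we can reach C, D, E, F, G, H, I, J, K, N, which includes F.

Yes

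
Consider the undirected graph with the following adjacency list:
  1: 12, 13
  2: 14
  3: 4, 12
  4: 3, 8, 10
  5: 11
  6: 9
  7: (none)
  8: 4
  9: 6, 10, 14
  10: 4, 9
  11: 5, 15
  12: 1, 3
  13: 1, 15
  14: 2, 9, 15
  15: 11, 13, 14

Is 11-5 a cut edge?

Yes

Removing 11-5 leaves no path between 11 and 5: the component count goes from 2 to 3. So it is a bridge.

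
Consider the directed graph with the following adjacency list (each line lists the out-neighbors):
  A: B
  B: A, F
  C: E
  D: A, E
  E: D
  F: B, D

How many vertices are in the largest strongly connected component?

5

{A, B, D, E, F} are all mutually reachable — one SCC of size 5.
{C} is an SCC by itself.
The largest has 5 vertices.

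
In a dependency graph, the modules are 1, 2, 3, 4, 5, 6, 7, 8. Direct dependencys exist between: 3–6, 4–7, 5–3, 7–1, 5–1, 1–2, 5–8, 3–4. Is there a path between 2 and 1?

Yes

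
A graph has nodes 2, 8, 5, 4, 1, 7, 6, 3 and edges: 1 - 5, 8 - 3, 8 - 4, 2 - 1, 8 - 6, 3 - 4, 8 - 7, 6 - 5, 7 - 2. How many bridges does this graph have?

0

The edges on the cycle 8-3-4-8 are not bridges since each lies on that cycle.
Every edge lies on some cycle, so there are no bridges.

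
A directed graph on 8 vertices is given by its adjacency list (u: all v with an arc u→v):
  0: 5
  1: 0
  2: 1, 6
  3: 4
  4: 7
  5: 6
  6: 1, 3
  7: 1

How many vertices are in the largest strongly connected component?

{0, 1, 3, 4, 5, 6, 7} are all mutually reachable — one SCC of size 7.
{2} is an SCC by itself.
The largest has 7 vertices.

7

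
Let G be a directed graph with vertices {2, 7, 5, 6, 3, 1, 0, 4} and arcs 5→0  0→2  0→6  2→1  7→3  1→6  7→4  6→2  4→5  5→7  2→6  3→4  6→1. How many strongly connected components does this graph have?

{3, 4, 5, 7} are all mutually reachable — one SCC of size 4.
{1, 2, 6} are all mutually reachable — one SCC of size 3.
{0} is an SCC by itself.
That gives 3 strongly connected components.

3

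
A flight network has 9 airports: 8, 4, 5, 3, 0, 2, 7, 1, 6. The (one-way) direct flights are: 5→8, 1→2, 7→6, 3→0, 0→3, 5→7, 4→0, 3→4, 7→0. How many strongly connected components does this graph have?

7

{0, 3, 4} are all mutually reachable — one SCC of size 3.
{7} is an SCC by itself.
{2} is an SCC by itself.
{8} is an SCC by itself.
{6} is an SCC by itself.
(and 2 more singleton SCCs)
That gives 7 strongly connected components.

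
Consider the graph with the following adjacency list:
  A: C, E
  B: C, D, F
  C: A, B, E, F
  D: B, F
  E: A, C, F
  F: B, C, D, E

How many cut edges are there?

The edges on the cycle C-F-D-B-C are not bridges since each lies on that cycle.
Every edge lies on some cycle, so there are no bridges.

0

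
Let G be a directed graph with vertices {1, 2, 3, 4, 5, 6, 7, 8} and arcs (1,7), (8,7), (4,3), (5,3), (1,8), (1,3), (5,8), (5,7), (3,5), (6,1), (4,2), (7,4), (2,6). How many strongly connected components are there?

1

{1, 2, 3, 4, 5, 6, 7, 8} are all mutually reachable — one SCC of size 8.
That gives 1 strongly connected component.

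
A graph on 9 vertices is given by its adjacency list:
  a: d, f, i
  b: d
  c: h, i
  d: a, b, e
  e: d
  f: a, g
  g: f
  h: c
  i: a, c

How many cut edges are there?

removing g-f disconnects g from f; removing f-a disconnects f from a; removing i-a disconnects i from a; removing a-d disconnects a from d — these are bridges.
In total 8 edges are bridges.

8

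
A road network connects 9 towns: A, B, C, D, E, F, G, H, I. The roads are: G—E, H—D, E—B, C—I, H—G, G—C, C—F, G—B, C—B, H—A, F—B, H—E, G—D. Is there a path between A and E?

From A we can reach A, B, C, D, E, F, G, H, I, which includes E.

Yes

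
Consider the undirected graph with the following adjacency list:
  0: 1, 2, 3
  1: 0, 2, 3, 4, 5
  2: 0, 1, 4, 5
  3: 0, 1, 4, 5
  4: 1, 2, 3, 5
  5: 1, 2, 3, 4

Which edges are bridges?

none

The edges on the cycle 1-2-5-3-1 are not bridges since each lies on that cycle.
Every edge lies on some cycle, so there are no bridges.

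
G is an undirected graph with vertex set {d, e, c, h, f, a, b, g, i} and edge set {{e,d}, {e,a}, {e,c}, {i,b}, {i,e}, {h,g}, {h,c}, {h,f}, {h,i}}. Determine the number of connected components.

Starting from a we can reach a, b, c, d, e, f, g, h, i. That is one component of size 9.
Total: 1 component.

1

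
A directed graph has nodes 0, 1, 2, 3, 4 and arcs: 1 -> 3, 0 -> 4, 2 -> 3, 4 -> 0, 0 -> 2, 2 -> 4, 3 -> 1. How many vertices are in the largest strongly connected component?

3

{0, 2, 4} are all mutually reachable — one SCC of size 3.
{1, 3} are all mutually reachable — one SCC of size 2.
The largest has 3 vertices.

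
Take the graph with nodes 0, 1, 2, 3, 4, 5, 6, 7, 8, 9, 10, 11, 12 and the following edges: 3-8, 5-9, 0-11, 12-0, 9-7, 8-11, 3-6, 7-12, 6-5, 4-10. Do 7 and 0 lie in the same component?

Yes

From 7 we can reach 0, 3, 5, 6, 7, 8, 9, 11, 12, which includes 0.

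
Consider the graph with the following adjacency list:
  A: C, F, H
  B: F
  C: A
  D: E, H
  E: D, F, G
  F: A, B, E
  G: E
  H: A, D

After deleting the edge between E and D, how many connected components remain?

E and D are still connected via E-F-A-H-D, so the component count stays at 1.

1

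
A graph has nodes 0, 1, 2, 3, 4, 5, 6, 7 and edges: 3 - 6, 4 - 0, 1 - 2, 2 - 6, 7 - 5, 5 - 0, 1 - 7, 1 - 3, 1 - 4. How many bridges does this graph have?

0

The edges on the cycle 1-2-6-3-1 are not bridges since each lies on that cycle.
Every edge lies on some cycle, so there are no bridges.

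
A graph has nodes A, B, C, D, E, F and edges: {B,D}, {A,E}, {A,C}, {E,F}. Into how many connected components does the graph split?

Starting from B we can reach B, D. That is one component of size 2.
Starting from A we can reach A, C, E, F. That is one component of size 4.
Total: 2 components.

2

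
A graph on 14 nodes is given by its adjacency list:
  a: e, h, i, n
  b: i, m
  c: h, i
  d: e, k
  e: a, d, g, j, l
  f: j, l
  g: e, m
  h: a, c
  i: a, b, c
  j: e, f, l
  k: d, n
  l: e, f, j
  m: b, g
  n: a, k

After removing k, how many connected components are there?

1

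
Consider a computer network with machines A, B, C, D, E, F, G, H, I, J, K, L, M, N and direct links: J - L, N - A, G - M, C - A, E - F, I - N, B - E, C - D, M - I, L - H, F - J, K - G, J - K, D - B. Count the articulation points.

2

Removing J increases the component count from 1 to 2, so J is a cut vertex.
Removing L increases the component count from 1 to 2, so L is a cut vertex.
By contrast removing K leaves 1 component; it is not a cut vertex. No other vertex is a cut vertex either.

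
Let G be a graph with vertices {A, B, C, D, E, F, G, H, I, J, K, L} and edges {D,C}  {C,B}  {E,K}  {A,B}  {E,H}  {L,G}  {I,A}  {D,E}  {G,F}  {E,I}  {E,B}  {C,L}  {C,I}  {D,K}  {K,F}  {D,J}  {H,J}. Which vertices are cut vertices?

Removing J, for instance, still leaves 1 component. No single vertex removal increases the component count — the graph has no articulation points.

none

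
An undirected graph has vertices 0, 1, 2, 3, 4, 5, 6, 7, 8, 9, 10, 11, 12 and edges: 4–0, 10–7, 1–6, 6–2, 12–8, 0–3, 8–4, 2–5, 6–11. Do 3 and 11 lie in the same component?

The component containing 3 is {0, 3, 4, 8, 12}, and 11 is not in it.

No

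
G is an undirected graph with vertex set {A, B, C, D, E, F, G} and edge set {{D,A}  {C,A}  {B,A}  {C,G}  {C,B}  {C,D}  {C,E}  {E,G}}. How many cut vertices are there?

1

Removing C increases the component count from 2 to 3, so C is a cut vertex.
By contrast removing G leaves 2 components; it is not a cut vertex. No other vertex is a cut vertex either.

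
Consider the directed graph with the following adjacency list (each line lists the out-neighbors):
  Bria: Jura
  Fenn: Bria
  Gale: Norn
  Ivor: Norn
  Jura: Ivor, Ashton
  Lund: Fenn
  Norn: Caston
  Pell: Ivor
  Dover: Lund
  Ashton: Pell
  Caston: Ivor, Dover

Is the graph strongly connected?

No

There is no directed path from Jura to Gale, so the graph is not strongly connected.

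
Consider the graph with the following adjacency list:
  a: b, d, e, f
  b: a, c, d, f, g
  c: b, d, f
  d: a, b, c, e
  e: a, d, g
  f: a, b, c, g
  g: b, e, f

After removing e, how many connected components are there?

1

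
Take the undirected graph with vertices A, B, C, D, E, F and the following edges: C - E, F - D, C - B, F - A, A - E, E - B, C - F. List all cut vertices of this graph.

F

Removing F increases the component count from 1 to 2, so F is a cut vertex.
By contrast removing C leaves 1 component; it is not a cut vertex. No other vertex is a cut vertex either.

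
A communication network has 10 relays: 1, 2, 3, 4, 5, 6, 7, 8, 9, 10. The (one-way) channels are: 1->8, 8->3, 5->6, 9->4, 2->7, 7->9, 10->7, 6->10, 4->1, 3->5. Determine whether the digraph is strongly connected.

There is no directed path from 4 to 2, so the graph is not strongly connected.

No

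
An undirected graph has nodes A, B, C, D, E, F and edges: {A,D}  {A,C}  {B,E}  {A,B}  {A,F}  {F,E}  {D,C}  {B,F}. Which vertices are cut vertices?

A

Removing A increases the component count from 1 to 2, so A is a cut vertex.
By contrast removing F leaves 1 component; it is not a cut vertex. No other vertex is a cut vertex either.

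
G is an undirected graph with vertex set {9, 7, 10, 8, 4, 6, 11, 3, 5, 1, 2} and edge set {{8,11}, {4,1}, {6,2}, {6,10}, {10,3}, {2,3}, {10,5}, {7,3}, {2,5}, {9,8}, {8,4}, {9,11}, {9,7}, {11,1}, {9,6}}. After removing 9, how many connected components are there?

2

With 9 gone, the remaining components are: {1, 4, 8, 11}; {2, 3, 5, 6, 7, 10}.
That is 2 components.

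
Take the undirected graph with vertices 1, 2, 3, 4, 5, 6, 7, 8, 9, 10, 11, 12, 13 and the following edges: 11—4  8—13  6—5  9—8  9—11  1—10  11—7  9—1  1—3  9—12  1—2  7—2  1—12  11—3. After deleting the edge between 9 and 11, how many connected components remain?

2

9 and 11 are still connected via 9-1-3-11, so the component count stays at 2.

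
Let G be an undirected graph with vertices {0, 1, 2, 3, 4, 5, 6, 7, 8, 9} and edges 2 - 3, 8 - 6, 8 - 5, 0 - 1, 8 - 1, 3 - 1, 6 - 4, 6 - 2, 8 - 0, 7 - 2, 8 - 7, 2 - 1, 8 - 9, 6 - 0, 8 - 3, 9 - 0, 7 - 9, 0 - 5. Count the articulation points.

1

Removing 6 increases the component count from 1 to 2, so 6 is a cut vertex.
By contrast removing 0 leaves 1 component; it is not a cut vertex. No other vertex is a cut vertex either.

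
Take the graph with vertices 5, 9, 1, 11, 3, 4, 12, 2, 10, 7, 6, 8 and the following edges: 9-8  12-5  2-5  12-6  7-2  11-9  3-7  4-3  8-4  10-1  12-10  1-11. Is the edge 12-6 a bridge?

Removing 12-6 leaves no path between 12 and 6: the component count goes from 1 to 2. So it is a bridge.

Yes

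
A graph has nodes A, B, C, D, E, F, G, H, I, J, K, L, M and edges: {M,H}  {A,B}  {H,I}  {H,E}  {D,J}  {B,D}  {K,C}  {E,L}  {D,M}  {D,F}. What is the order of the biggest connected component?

10

G is isolated — a component by itself.
Starting from C we can reach C, K. That is one component of size 2.
Starting from A we can reach A, B, D, E, F, H, I, J, L, M. That is one component of size 10.
The largest has 10 vertices.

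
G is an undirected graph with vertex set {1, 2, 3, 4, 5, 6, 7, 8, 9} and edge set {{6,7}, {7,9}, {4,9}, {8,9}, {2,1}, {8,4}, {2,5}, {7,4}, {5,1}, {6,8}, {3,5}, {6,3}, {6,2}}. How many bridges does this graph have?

0

The edges on the cycle 6-3-5-1-2-6 are not bridges since each lies on that cycle.
Every edge lies on some cycle, so there are no bridges.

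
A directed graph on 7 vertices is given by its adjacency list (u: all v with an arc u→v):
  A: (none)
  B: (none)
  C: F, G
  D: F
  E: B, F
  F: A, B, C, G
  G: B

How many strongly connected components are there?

6

{C, F} are all mutually reachable — one SCC of size 2.
{B} is an SCC by itself.
{D} is an SCC by itself.
{E} is an SCC by itself.
{A} is an SCC by itself.
(and 1 more singleton SCC)
That gives 6 strongly connected components.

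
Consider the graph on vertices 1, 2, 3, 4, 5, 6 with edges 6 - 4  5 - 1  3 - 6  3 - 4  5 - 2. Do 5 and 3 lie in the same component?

No

The component containing 5 is {1, 2, 5}, and 3 is not in it.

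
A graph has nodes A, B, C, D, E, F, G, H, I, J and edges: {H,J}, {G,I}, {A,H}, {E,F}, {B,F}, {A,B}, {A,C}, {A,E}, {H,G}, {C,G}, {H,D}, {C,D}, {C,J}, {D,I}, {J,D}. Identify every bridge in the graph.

The edges on the cycle A-B-F-E-A are not bridges since each lies on that cycle.
Every edge lies on some cycle, so there are no bridges.

none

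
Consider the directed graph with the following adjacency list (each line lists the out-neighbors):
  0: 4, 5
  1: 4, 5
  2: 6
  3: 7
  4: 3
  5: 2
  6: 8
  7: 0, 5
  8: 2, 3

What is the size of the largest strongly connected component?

8

{0, 2, 3, 4, 5, 6, 7, 8} are all mutually reachable — one SCC of size 8.
{1} is an SCC by itself.
The largest has 8 vertices.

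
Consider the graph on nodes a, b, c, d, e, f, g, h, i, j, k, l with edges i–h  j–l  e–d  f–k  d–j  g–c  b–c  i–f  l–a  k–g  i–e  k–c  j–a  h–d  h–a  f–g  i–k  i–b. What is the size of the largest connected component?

Starting from a we can reach a, b, c, d, e, f, g, h, i, j, k, l. That is one component of size 12.
The largest has 12 vertices.

12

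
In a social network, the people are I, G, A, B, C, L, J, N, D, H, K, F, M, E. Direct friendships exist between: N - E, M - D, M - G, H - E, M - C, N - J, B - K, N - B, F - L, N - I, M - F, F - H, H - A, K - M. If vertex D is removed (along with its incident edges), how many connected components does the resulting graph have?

1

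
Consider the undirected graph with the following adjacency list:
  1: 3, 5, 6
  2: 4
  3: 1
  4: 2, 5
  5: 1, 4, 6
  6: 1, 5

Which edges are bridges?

1-3, 2-4, 4-5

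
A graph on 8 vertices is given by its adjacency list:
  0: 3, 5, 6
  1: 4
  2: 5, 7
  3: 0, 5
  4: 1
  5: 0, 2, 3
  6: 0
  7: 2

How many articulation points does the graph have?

Removing 0 increases the component count from 2 to 3, so 0 is a cut vertex.
Removing 2 increases the component count from 2 to 3, so 2 is a cut vertex.
Removing 5 increases the component count from 2 to 3, so 5 is a cut vertex.
By contrast removing 7 leaves 2 components; it is not a cut vertex. No other vertex is a cut vertex either.

3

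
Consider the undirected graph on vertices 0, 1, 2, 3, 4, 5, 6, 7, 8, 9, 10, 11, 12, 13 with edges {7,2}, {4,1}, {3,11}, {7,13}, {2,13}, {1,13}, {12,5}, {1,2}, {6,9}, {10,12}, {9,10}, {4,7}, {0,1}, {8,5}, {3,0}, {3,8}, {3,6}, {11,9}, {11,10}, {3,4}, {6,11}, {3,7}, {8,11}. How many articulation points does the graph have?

1

Removing 3 increases the component count from 1 to 2, so 3 is a cut vertex.
By contrast removing 5 leaves 1 component; it is not a cut vertex. No other vertex is a cut vertex either.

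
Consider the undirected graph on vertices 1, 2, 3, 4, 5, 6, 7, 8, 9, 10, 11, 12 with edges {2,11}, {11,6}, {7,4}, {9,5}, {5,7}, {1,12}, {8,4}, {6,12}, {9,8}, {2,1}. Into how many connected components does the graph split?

4

3 is isolated — a component by itself.
10 is isolated — a component by itself.
Starting from 4 we can reach 4, 5, 7, 8, 9. That is one component of size 5.
Starting from 1 we can reach 1, 2, 6, 11, 12. That is one component of size 5.
Total: 4 components.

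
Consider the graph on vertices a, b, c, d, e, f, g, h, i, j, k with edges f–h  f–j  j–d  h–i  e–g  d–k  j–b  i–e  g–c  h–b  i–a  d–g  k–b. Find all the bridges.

a-i, c-g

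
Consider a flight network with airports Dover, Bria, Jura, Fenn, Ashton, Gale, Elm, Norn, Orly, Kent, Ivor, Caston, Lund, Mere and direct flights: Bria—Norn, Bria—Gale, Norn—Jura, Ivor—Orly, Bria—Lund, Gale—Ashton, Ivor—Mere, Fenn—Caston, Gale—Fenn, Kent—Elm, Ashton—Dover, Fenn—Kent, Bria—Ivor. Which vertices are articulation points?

Bria, Fenn, Gale, Ivor, Kent, Norn, Ashton

Removing Bria increases the component count from 1 to 4, so Bria is a cut vertex.
Removing Fenn increases the component count from 1 to 3, so Fenn is a cut vertex.
Removing Gale increases the component count from 1 to 3, so Gale is a cut vertex.
Likewise Ivor, Kent, Norn, Ashton are cut vertices.
By contrast removing Jura leaves 1 component; it is not a cut vertex. No other vertex is a cut vertex either.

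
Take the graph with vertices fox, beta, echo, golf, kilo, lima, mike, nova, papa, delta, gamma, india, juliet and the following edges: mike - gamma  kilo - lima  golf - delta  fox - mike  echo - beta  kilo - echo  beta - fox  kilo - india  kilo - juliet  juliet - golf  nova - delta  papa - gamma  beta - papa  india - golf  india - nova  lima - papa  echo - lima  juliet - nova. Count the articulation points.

1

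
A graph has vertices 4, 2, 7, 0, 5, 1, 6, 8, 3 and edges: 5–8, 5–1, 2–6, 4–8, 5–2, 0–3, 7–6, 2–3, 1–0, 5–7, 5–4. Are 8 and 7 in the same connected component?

From 8 we can reach 0, 1, 2, 3, 4, 5, 6, 7, 8, which includes 7.

Yes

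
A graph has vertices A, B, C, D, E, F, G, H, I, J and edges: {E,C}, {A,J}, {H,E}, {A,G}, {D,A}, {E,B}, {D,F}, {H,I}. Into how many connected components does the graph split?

Starting from B we can reach B, C, E, H, I. That is one component of size 5.
Starting from A we can reach A, D, F, G, J. That is one component of size 5.
Total: 2 components.

2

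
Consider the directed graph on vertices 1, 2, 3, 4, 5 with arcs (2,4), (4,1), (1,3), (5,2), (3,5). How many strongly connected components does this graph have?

1

{1, 2, 3, 4, 5} are all mutually reachable — one SCC of size 5.
That gives 1 strongly connected component.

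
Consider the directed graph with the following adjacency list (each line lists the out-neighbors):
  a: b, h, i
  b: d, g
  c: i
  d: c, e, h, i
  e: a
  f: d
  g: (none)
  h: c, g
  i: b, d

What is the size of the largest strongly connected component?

{a, b, c, d, e, h, i} are all mutually reachable — one SCC of size 7.
{f} is an SCC by itself.
{g} is an SCC by itself.
The largest has 7 vertices.

7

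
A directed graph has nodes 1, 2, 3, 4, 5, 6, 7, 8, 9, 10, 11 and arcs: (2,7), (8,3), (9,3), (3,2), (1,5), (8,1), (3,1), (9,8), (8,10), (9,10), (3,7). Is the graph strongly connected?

No

There is no directed path from 4 to 6, so the graph is not strongly connected.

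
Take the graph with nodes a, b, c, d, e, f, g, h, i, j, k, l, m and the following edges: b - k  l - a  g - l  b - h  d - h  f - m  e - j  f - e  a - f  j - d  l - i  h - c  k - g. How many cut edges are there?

3

The edges on the cycle b-k-g-l-a-f-e-j-d-h-b are not bridges since each lies on that cycle.
But removing i - l disconnects i from l; removing h - c disconnects h from c; removing m - f disconnects m from f — these are bridges.
That makes 3 bridges.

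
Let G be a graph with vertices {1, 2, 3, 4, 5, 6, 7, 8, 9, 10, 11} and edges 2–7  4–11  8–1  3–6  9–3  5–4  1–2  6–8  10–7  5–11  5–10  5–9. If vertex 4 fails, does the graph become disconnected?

No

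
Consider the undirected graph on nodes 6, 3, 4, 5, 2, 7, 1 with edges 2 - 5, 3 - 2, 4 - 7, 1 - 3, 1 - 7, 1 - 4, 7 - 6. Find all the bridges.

1-3, 2-3, 2-5, 6-7

The edges on the cycle 1-4-7-1 are not bridges since each lies on that cycle.
But removing 5 - 2 disconnects 5 from 2; removing 2 - 3 disconnects 2 from 3; removing 1 - 3 disconnects 1 from 3; removing 6 - 7 disconnects 6 from 7 — these are bridges.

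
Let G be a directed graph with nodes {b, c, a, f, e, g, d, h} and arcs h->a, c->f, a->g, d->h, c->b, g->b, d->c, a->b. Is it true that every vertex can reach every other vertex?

There is no directed path from c to e, so the graph is not strongly connected.

No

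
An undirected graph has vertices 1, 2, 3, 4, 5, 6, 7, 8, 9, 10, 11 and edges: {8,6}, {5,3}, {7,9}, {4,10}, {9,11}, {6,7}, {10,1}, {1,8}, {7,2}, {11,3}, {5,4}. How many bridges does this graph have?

1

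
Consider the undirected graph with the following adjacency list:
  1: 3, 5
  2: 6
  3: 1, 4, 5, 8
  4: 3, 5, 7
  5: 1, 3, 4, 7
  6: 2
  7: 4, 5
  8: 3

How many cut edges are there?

2

The edges on the cycle 5-4-3-5 are not bridges since each lies on that cycle.
But removing 2-6 disconnects 2 from 6; removing 8-3 disconnects 8 from 3 — these are bridges.
That makes 2 bridges.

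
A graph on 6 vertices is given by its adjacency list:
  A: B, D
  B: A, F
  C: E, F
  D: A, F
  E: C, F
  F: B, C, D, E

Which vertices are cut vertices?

Removing F increases the component count from 1 to 2, so F is a cut vertex.
By contrast removing C leaves 1 component; it is not a cut vertex. No other vertex is a cut vertex either.

F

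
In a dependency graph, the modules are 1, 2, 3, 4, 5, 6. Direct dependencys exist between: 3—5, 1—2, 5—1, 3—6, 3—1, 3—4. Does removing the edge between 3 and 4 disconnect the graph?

Removing 3—4 leaves no path between 3 and 4: the component count goes from 1 to 2. So it is a bridge.

Yes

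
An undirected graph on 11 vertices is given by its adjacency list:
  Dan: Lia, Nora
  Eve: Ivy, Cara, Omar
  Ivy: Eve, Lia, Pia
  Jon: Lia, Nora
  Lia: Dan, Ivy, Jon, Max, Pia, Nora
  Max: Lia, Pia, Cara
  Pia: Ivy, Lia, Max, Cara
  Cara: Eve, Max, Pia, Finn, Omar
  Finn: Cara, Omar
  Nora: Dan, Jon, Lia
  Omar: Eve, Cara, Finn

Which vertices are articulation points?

Lia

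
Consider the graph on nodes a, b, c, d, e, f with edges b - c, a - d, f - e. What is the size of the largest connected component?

Starting from b we can reach b, c. That is one component of size 2.
Starting from e we can reach e, f. That is one component of size 2.
Starting from a we can reach a, d. That is one component of size 2.
The largest has 2 vertices.

2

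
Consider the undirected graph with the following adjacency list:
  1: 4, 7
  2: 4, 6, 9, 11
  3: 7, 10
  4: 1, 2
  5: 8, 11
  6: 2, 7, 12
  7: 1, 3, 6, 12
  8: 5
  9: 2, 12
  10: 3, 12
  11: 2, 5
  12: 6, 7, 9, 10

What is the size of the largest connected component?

12

Starting from 1 we can reach 1, 2, 3, 4, 5, 6, 7, 8, 9, 10, 11, 12. That is one component of size 12.
The largest has 12 vertices.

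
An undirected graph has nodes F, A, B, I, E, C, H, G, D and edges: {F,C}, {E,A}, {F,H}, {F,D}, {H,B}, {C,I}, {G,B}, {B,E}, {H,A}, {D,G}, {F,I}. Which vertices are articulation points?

F

Removing F increases the component count from 1 to 2, so F is a cut vertex.
By contrast removing I leaves 1 component; it is not a cut vertex. No other vertex is a cut vertex either.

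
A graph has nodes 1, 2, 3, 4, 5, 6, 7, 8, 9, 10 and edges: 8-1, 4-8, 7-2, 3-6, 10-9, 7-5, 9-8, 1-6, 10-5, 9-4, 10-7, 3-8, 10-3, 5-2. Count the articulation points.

1

Removing 10 increases the component count from 1 to 2, so 10 is a cut vertex.
By contrast removing 7 leaves 1 component; it is not a cut vertex. No other vertex is a cut vertex either.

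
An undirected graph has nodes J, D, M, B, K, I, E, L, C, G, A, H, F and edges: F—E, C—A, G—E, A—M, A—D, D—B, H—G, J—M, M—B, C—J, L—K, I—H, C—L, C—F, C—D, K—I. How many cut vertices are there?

1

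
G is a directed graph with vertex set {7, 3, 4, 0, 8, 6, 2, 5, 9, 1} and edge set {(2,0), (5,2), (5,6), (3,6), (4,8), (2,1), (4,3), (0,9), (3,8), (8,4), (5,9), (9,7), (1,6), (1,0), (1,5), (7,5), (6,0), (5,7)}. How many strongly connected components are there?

2

{0, 1, 2, 5, 6, 7, 9} are all mutually reachable — one SCC of size 7.
{3, 4, 8} are all mutually reachable — one SCC of size 3.
That gives 2 strongly connected components.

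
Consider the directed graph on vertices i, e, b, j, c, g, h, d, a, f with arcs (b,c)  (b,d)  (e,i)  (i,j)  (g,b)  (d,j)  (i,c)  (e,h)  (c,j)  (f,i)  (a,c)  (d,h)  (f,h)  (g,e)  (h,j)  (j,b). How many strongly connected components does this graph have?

6

{b, c, d, h, j} are all mutually reachable — one SCC of size 5.
{f} is an SCC by itself.
{e} is an SCC by itself.
{i} is an SCC by itself.
{a} is an SCC by itself.
(and 1 more singleton SCC)
That gives 6 strongly connected components.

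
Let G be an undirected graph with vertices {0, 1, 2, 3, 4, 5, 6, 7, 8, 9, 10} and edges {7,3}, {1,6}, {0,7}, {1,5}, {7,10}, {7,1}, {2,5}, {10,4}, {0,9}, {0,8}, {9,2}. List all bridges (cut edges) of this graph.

0-8, 1-6, 10-4, 10-7, 3-7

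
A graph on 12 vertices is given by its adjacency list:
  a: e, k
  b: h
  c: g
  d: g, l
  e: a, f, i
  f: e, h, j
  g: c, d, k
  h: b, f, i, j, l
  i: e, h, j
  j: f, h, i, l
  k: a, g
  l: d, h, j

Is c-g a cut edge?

Removing c-g leaves no path between c and g: the component count goes from 1 to 2. So it is a bridge.

Yes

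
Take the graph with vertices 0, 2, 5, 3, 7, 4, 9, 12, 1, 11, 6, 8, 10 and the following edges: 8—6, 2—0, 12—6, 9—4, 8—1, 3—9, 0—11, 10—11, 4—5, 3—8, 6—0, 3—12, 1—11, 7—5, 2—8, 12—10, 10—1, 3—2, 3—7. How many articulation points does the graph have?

1

Removing 3 increases the component count from 1 to 2, so 3 is a cut vertex.
By contrast removing 6 leaves 1 component; it is not a cut vertex. No other vertex is a cut vertex either.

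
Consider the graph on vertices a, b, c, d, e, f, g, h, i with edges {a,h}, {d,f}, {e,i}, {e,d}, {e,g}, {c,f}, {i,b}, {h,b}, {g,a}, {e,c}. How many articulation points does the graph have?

Removing e increases the component count from 1 to 2, so e is a cut vertex.
By contrast removing h leaves 1 component; it is not a cut vertex. No other vertex is a cut vertex either.

1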